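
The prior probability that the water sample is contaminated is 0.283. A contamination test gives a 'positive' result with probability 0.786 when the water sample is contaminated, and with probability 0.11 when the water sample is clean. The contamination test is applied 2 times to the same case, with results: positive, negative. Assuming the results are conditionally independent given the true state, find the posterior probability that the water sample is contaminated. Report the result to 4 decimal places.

With H the event that the water sample is contaminated, the joint likelihood of the observed sequence is P(data|H) = 0.786·0.214 = 0.16820 and P(data|¬H) = 0.11·0.89 = 0.097900.
Bayes: P(H|data) = 0.283·0.16820 / (0.283·0.16820 + 0.717·0.097900) = 0.047602/0.11780 = 0.4041.

Posterior P(H) ≈ 0.4041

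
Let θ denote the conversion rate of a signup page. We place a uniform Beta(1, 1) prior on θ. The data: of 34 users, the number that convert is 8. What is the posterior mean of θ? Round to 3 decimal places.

The binomial likelihood is conjugate to the Beta prior: with 8 successes and 26 failures, the posterior is Beta(1+8, 1+26) = Beta(9, 27).
Posterior mean = α/(α+β) = 9/36 = 0.250.

Posterior mean ≈ 0.250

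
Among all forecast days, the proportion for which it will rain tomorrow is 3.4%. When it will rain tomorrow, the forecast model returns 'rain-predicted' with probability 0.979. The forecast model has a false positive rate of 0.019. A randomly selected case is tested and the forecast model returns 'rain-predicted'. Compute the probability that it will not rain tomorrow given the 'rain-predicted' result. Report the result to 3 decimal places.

Write H for 'it will rain tomorrow'. Prior odds H:¬H = 0.034/0.966 = 0.035197. For the 'rain-predicted' outcome, the likelihood ratio is 0.979/0.019 = 51.526.
Posterior odds = 0.035197 × 51.526 = 1.8136, so P(H|E) = 1.8136/(1+1.8136) = 0.645. Then P(¬H|E) = 1 − 0.645 = 0.355.

P(¬H | E) ≈ 0.355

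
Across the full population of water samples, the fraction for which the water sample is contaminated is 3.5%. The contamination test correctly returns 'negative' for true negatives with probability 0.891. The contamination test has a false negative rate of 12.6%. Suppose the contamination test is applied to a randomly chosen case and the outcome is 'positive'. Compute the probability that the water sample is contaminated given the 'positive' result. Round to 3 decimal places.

P(H | E) ≈ 0.225

Let H be the event that the water sample is contaminated. P(H) = 0.035, so P(¬H) = 0.965. With E the 'positive' result, P(E|H) = 0.874 and P(E|¬H) = 0.109.
P(E) = 0.874·0.035 + 0.109·0.965 = 0.030590 + 0.10519 = 0.13578.
By Bayes' theorem, P(H|E) = 0.030590 / 0.13578 = 0.225.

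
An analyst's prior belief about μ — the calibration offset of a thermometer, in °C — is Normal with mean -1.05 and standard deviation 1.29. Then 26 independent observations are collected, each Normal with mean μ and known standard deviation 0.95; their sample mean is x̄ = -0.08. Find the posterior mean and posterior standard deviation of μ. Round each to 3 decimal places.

Posterior mean ≈ -0.100; posterior SD ≈ 0.184

With known σ, the Normal prior is conjugate. Weight on the data is w = (n/σ²)/(n/σ² + 1/τ₀²) = 28.8089/(28.8089+0.600925) = 0.97957.
Posterior mean = w·x̄ + (1−w)·μ₀ = 0.97957·-0.08 + 0.020433·-1.05 = -0.100. Posterior variance = 1/(28.8089+0.600925) = 0.0340023, so SD = 0.184.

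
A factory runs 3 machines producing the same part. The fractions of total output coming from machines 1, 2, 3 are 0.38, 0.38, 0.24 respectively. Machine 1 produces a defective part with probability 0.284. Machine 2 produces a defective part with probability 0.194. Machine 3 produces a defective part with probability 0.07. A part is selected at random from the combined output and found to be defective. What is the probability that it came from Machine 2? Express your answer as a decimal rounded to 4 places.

Posterior probability ≈ 0.3715

Tabulate prior·likelihood by source: [1] prior 0.38, lik 0.284, product 0.1079; [2] prior 0.38, lik 0.194, product 0.07372; [3] prior 0.24, lik 0.07, product 0.01680.
Normalizing constant = 0.19844; the posterior for Machine 2 is its product over the sum, 0.07372/0.19844 = 0.3715.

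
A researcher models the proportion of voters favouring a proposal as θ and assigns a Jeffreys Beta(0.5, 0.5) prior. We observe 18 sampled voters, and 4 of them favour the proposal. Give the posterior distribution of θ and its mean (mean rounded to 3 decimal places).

The binomial likelihood is conjugate to the Beta prior: with 4 successes and 14 failures, the posterior is Beta(0.5+4, 0.5+14) = Beta(4.5, 14.5).
E[θ | data] = 4.5/(4.5+14.5) = 0.237.

Posterior: Beta(4.5, 14.5); mean ≈ 0.237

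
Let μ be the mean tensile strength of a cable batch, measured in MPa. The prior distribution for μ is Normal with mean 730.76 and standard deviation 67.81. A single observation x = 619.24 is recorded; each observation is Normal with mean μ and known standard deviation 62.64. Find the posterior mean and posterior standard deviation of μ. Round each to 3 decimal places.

Posterior mean ≈ 670.587; posterior SD ≈ 46.012

Prior precision 1/τ₀² = 1/67.81² = 0.00021748; data precision n/σ² = 1/62.64² = 0.00025486.
Posterior precision = 0.00021748 + 0.00025486 = 0.00047233, giving posterior SD = 1/√0.00047233 = 46.012.
Posterior mean = (0.00021748·730.76 + 0.00025486·619.24) / 0.00047233 = 670.587.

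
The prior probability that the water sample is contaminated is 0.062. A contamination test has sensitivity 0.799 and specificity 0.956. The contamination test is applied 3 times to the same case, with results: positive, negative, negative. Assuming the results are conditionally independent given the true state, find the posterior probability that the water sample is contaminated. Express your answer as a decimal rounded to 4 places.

Let H be the event that the water sample is contaminated; start with P(H) = 0.062. P('positive'|H) = 0.799, P('positive'|¬H) = 0.044.
Update on result 1 ('positive'): P(H) ← 0.799·0.0620 / (0.799·0.0620 + 0.044·0.9380) = 0.049538/0.090810 = 0.5455.
Update on result 2 ('negative'): P(H) ← 0.201·0.5455 / (0.201·0.5455 + 0.956·0.4545) = 0.10965/0.54414 = 0.2015.
Update on result 3 ('negative'): P(H) ← 0.201·0.2015 / (0.201·0.2015 + 0.956·0.7985) = 0.040503/0.80386 = 0.0504.

Posterior P(H) ≈ 0.0504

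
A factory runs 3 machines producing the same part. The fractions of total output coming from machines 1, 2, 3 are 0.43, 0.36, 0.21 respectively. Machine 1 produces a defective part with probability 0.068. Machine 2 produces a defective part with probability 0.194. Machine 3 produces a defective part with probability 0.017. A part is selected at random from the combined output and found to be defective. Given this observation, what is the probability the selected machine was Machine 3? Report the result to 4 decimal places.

P(defective|M1) = 0.068; P(defective|M2) = 0.194; P(defective|M3) = 0.017.
Prior × likelihood for each source: 0.43·0.068=0.02924, 0.36·0.194=0.06984, 0.21·0.017=0.003570. Summing gives P(defective) = 0.10265.
P(Machine 3 | defective) = 0.003570 / 0.10265 = 0.0348.

Posterior probability ≈ 0.0348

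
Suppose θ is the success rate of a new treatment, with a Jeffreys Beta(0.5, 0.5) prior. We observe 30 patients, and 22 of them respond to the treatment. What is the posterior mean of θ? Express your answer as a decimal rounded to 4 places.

Observing 22 successes and 8 failures updates Beta(0.5, 0.5) by adding the success and failure counts to the two shape parameters: α = 0.5+22 = 22.5, β = 0.5+8 = 8.5.
Posterior mean = α/(α+β) = 22.5/31 = 0.7258.

Posterior mean ≈ 0.7258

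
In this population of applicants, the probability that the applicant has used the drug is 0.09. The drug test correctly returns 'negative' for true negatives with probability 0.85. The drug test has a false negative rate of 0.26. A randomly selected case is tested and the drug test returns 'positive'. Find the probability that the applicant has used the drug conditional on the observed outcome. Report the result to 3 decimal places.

P(H | E) ≈ 0.328

Write H for 'the applicant has used the drug'. Prior odds H:¬H = 0.09/0.91 = 0.098901. For the 'positive' outcome, the likelihood ratio is 0.74/0.15 = 4.9333.
Posterior odds = 0.098901 × 4.9333 = 0.48791, so P(H|E) = 0.48791/(1+0.48791) = 0.328.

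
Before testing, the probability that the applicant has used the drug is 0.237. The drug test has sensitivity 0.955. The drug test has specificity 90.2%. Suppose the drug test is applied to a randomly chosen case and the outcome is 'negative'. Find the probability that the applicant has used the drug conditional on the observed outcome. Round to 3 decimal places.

Let H be the event that the applicant has used the drug. P(H) = 0.237, so P(¬H) = 0.763. With E the 'negative' result, P(E|H) = 0.045 and P(E|¬H) = 0.902.
P(E) = 0.045·0.237 + 0.902·0.763 = 0.010665 + 0.68823 = 0.69889.
By Bayes' theorem, P(H|E) = 0.010665 / 0.69889 = 0.015.

P(H | E) ≈ 0.015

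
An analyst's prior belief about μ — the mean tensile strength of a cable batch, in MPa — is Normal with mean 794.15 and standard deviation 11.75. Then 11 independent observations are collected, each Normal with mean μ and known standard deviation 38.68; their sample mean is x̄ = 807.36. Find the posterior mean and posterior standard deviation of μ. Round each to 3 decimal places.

With known σ, the Normal prior is conjugate. Weight on the data is w = (n/σ²)/(n/σ² + 1/τ₀²) = 0.00735224/(0.00735224+0.00724310) = 0.50374.
Posterior mean = w·x̄ + (1−w)·μ₀ = 0.50374·807.36 + 0.49626·794.15 = 800.804. Posterior variance = 1/(0.00735224+0.00724310) = 68.5150, so SD = 8.277.

Posterior mean ≈ 800.804; posterior SD ≈ 8.277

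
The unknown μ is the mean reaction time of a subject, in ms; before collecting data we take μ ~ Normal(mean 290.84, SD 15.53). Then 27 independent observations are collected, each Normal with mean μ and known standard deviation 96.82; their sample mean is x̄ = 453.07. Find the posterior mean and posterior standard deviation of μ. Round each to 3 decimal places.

Posterior mean ≈ 357.340; posterior SD ≈ 11.930

With known σ, the Normal prior is conjugate. Weight on the data is w = (n/σ²)/(n/σ² + 1/τ₀²) = 0.00288027/(0.00288027+0.00414627) = 0.40991.
Posterior mean = w·x̄ + (1−w)·μ₀ = 0.40991·453.07 + 0.59009·290.84 = 357.340. Posterior variance = 1/(0.00288027+0.00414627) = 142.318, so SD = 11.930.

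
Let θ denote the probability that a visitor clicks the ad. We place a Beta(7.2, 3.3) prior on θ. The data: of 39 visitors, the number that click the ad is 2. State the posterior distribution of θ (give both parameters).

The binomial likelihood is conjugate to the Beta prior: with 2 successes and 37 failures, the posterior is Beta(7.2+2, 3.3+37) = Beta(9.2, 40.3).

Posterior: Beta(9.2, 40.3)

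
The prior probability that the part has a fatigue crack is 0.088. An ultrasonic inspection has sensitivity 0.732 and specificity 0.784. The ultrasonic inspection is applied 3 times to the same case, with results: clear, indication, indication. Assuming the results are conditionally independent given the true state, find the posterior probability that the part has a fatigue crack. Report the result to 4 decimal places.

Posterior P(H) ≈ 0.2747

Let H be the event that the part has a fatigue crack; start with P(H) = 0.088. P('indication'|H) = 0.732, P('indication'|¬H) = 0.216.
Update on result 1 ('clear'): P(H) ← 0.268·0.0880 / (0.268·0.0880 + 0.784·0.9120) = 0.023584/0.73859 = 0.0319.
Update on result 2 ('indication'): P(H) ← 0.732·0.0319 / (0.732·0.0319 + 0.216·0.9681) = 0.023374/0.23248 = 0.1005.
Update on result 3 ('indication'): P(H) ← 0.732·0.1005 / (0.732·0.1005 + 0.216·0.8995) = 0.073596/0.26788 = 0.2747.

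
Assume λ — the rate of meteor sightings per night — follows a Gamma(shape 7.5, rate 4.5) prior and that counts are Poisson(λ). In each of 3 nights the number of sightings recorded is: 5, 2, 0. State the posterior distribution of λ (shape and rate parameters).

Total count ∑xᵢ = 7 over n = 3 nights.
Gamma is conjugate to the Poisson likelihood: posterior is Gamma(shape = 7.5+7 = 14.5, rate = 4.5+3 = 7.5).

Posterior: Gamma(shape=14.5, rate=7.5)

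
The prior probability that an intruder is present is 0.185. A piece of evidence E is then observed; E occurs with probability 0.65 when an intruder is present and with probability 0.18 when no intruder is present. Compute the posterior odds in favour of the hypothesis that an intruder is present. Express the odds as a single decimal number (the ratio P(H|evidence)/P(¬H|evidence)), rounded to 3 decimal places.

Posterior odds ≈ 0.820

Prior odds = 0.185/(1−0.185) = 0.22699. In log-odds, ln(0.22699) = -1.4828.
Add log likelihood ratio: ln(3.6111) = 1.2840.
Posterior log-odds = -0.19882, so posterior odds = exp(-0.19882) = 0.81970.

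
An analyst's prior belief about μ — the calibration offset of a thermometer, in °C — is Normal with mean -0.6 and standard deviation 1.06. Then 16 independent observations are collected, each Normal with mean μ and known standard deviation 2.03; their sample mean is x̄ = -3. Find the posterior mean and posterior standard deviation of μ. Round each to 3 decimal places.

With known σ, the Normal prior is conjugate. Weight on the data is w = (n/σ²)/(n/σ² + 1/τ₀²) = 3.88265/(3.88265+0.889996) = 0.81352.
Posterior mean = w·x̄ + (1−w)·μ₀ = 0.81352·-3 + 0.18648·-0.6 = -2.552. Posterior variance = 1/(3.88265+0.889996) = 0.209527, so SD = 0.458.

Posterior mean ≈ -2.552; posterior SD ≈ 0.458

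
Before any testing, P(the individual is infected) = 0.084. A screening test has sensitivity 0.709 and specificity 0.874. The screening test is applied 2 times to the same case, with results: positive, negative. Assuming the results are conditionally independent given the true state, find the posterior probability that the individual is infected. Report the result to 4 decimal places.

Let H be the event that the individual is infected; start with P(H) = 0.084. P('positive'|H) = 0.709, P('positive'|¬H) = 0.126.
Update on result 1 ('positive'): P(H) ← 0.709·0.0840 / (0.709·0.0840 + 0.126·0.9160) = 0.059556/0.17497 = 0.3404.
Update on result 2 ('negative'): P(H) ← 0.291·0.3404 / (0.291·0.3404 + 0.874·0.6596) = 0.099049/0.67556 = 0.1466.

Posterior P(H) ≈ 0.1466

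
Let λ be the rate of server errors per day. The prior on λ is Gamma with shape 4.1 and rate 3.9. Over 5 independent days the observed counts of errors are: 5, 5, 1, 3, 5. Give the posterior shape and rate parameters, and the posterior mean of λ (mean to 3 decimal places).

Total count ∑xᵢ = 19 over n = 5 days.
Gamma is conjugate to the Poisson likelihood: posterior is Gamma(shape = 4.1+19 = 23.1, rate = 3.9+5 = 8.9).
E[λ | data] = 23.1/8.9 = 2.596.

Posterior: Gamma(shape=23.1, rate=8.9); mean ≈ 2.596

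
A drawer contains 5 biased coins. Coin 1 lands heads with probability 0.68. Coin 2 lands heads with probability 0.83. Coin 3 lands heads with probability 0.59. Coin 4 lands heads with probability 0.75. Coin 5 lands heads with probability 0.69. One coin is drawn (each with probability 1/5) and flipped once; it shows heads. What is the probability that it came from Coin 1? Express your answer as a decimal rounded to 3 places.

Posterior probability ≈ 0.192

Tabulate prior·likelihood by source: [1] prior 0.2, lik 0.68, product 0.1360; [2] prior 0.2, lik 0.83, product 0.1660; [3] prior 0.2, lik 0.59, product 0.1180; [4] prior 0.2, lik 0.75, product 0.1500; [5] prior 0.2, lik 0.69, product 0.1380.
Normalizing constant = 0.70800; the posterior for Coin 1 is its product over the sum, 0.1360/0.70800 = 0.192.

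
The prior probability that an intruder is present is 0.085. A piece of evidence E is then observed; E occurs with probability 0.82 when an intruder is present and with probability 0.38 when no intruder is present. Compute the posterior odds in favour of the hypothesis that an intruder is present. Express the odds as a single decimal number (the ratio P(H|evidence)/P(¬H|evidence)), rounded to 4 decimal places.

Prior odds = 0.085/(1−0.085) = 0.092896.
Likelihood ratio for E = 0.82/0.38 = 2.1579.
Posterior odds = prior odds × LR = 0.20046.

Posterior odds ≈ 0.2005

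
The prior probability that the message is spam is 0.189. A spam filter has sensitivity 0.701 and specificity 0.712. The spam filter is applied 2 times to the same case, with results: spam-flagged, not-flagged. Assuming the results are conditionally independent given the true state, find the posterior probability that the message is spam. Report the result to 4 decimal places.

Let H be the event that the message is spam; start with P(H) = 0.189. P('spam-flagged'|H) = 0.701, P('spam-flagged'|¬H) = 0.288.
Update on result 1 ('spam-flagged'): P(H) ← 0.701·0.1890 / (0.701·0.1890 + 0.288·0.8110) = 0.13249/0.36606 = 0.3619.
Update on result 2 ('not-flagged'): P(H) ← 0.299·0.3619 / (0.299·0.3619 + 0.712·0.6381) = 0.10822/0.56252 = 0.1924.

Posterior P(H) ≈ 0.1924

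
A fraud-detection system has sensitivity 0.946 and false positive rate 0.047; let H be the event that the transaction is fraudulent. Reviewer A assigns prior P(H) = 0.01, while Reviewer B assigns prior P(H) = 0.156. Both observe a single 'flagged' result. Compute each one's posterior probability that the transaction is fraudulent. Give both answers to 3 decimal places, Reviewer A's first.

Reviewer A: 0.169; Reviewer B: 0.788

The likelihood ratio for a 'flagged' result is 0.946/0.047 = 20.128.
Reviewer A: prior odds 0.01/0.99 = 0.010101; posterior odds 0.20331; posterior probability 0.169.
Reviewer B: prior odds 0.156/0.844 = 0.18483; posterior odds 3.7203; posterior probability 0.788.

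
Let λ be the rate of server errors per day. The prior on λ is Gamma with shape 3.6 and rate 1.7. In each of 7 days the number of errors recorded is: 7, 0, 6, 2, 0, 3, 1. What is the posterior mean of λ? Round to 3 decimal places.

Posterior mean ≈ 2.598

The Poisson likelihood adds the total count to the shape and the number of exposure periods to the rate. Here ∑xᵢ = 19 and n = 7, so shape 3.6→22.6 and rate 1.7→8.7.
Posterior mean = shape/rate = 22.6/8.7 = 2.598.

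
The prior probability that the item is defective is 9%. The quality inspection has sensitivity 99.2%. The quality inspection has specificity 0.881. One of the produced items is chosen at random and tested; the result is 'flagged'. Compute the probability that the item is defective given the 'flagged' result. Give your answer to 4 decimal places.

Let H be the event that the item is defective. P(H) = 0.09, so P(¬H) = 0.91. With E the 'flagged' result, P(E|H) = 0.992 and P(E|¬H) = 0.119.
P(E) = 0.992·0.09 + 0.119·0.91 = 0.089280 + 0.10829 = 0.19757.
By Bayes' theorem, P(H|E) = 0.089280 / 0.19757 = 0.4519.

P(H | E) ≈ 0.4519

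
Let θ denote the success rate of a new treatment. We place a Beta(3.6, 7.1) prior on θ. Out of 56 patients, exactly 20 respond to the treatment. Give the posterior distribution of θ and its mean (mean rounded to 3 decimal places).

Observing 20 successes and 36 failures updates Beta(3.6, 7.1) by adding the success and failure counts to the two shape parameters: α = 3.6+20 = 23.6, β = 7.1+36 = 43.1.
E[θ | data] = 23.6/(23.6+43.1) = 0.354.

Posterior: Beta(23.6, 43.1); mean ≈ 0.354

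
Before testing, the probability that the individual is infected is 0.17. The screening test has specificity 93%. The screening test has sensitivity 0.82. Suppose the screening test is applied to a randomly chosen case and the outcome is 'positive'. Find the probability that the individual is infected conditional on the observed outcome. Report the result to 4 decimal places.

Let H be the event that the individual is infected. P(H) = 0.17, so P(¬H) = 0.83. With E the 'positive' result, P(E|H) = 0.82 and P(E|¬H) = 0.07.
P(E) = 0.82·0.17 + 0.07·0.83 = 0.13940 + 0.058100 = 0.19750.
By Bayes' theorem, P(H|E) = 0.13940 / 0.19750 = 0.7058.

P(H | E) ≈ 0.7058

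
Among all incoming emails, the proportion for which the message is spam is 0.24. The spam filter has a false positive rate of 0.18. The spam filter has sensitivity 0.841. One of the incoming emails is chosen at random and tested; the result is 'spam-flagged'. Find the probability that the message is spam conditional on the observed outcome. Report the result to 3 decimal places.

P(H | E) ≈ 0.596

Write H for 'the message is spam'. Prior odds H:¬H = 0.24/0.76 = 0.31579. For the 'spam-flagged' outcome, the likelihood ratio is 0.841/0.18 = 4.6722.
Posterior odds = 0.31579 × 4.6722 = 1.4754, so P(H|E) = 1.4754/(1+1.4754) = 0.596.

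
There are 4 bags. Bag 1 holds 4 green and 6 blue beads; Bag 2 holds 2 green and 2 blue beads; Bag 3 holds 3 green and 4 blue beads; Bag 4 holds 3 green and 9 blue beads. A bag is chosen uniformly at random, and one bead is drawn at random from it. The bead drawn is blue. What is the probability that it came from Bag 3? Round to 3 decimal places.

P(blue|Bag 1) = 0.6; P(blue|Bag 2) = 0.5; P(blue|Bag 3) = 0.5714; P(blue|Bag 4) = 0.75.
Prior × likelihood for each source: 0.25·0.6=0.1500, 0.25·0.5=0.1250, 0.25·0.5714=0.1429, 0.25·0.75=0.1875. Summing gives P(blue) = 0.60536.
P(Bag 3 | blue) = 0.1429 / 0.60536 = 0.236.

Posterior probability ≈ 0.236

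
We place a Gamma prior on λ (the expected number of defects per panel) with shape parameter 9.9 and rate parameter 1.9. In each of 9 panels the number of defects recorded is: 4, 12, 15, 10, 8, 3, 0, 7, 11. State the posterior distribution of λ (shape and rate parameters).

The Poisson likelihood adds the total count to the shape and the number of exposure periods to the rate. Here ∑xᵢ = 70 and n = 9, so shape 9.9→79.9 and rate 1.9→10.9.

Posterior: Gamma(shape=79.9, rate=10.9)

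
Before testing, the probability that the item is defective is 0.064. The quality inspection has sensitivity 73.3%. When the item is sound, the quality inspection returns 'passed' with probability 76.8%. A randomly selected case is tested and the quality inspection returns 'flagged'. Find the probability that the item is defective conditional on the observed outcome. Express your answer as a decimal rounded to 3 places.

Write H for 'the item is defective'. Prior odds H:¬H = 0.064/0.936 = 0.068376. For the 'flagged' outcome, the likelihood ratio is 0.733/0.232 = 3.1595.
Posterior odds = 0.068376 × 3.1595 = 0.21603, so P(H|E) = 0.21603/(1+0.21603) = 0.178.

P(H | E) ≈ 0.178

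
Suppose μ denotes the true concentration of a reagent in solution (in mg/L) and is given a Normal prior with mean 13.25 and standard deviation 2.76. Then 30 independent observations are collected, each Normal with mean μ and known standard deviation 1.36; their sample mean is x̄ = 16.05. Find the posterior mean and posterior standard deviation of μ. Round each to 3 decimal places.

Prior precision 1/τ₀² = 1/2.76² = 0.131275; data precision n/σ² = 30/1.36² = 16.2197.
Posterior precision = 0.131275 + 16.2197 = 16.3510, giving posterior SD = 1/√16.3510 = 0.247.
Posterior mean = (0.131275·13.25 + 16.2197·16.05) / 16.3510 = 16.028.

Posterior mean ≈ 16.028; posterior SD ≈ 0.247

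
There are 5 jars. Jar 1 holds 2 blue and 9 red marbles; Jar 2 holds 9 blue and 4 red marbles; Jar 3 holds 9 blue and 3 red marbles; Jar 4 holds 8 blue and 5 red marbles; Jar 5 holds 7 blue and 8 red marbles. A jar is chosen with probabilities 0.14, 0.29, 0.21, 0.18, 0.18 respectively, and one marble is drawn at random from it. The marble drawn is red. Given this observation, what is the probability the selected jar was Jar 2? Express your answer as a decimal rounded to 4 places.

P(red|Jar 1) = 0.8182; P(red|Jar 2) = 0.3077; P(red|Jar 3) = 0.25; P(red|Jar 4) = 0.3846; P(red|Jar 5) = 0.5333.
Prior × likelihood for each source: 0.14·0.8182=0.1145, 0.29·0.3077=0.08923, 0.21·0.25=0.05250, 0.18·0.3846=0.06923, 0.18·0.5333=0.09600. Summing gives P(red) = 0.42151.
P(Jar 2 | red) = 0.08923 / 0.42151 = 0.2117.

Posterior probability ≈ 0.2117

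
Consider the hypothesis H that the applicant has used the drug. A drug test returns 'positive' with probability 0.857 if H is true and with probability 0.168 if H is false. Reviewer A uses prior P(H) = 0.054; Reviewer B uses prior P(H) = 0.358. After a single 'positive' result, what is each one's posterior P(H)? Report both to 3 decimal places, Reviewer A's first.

Reviewer A: 0.226; Reviewer B: 0.740

P('+'|H) = 0.857, P('+'|¬H) = 0.168.
Reviewer A: numerator 0.857·0.054 = 0.046278; evidence = 0.046278+0.168·0.946 = 0.20521; posterior = 0.226.
Reviewer B: numerator 0.857·0.358 = 0.30681; evidence = 0.30681+0.168·0.642 = 0.41466; posterior = 0.740.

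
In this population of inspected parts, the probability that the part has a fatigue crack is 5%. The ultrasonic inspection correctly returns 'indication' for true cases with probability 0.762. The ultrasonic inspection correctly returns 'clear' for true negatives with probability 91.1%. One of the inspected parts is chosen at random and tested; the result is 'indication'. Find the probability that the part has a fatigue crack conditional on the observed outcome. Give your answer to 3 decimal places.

Let H be the event that the part has a fatigue crack. P(H) = 0.05, so P(¬H) = 0.95. With E the 'indication' result, P(E|H) = 0.762 and P(E|¬H) = 0.089.
P(E) = 0.762·0.05 + 0.089·0.95 = 0.038100 + 0.084550 = 0.12265.
By Bayes' theorem, P(H|E) = 0.038100 / 0.12265 = 0.311.

P(H | E) ≈ 0.311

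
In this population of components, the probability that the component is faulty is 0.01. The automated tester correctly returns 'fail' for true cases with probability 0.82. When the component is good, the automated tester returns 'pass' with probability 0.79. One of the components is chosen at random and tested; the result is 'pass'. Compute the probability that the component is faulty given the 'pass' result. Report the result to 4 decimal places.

P(H | E) ≈ 0.0023

Write H for 'the component is faulty'. Prior odds H:¬H = 0.01/0.99 = 0.010101. For the 'pass' outcome, the likelihood ratio is 0.18/0.79 = 0.22785.
Posterior odds = 0.010101 × 0.22785 = 0.0023015, so P(H|E) = 0.0023015/(1+0.0023015) = 0.0023.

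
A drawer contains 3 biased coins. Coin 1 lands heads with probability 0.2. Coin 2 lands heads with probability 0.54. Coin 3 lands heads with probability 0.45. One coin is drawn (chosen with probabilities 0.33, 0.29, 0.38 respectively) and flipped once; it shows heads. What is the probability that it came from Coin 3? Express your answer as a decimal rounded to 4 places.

Tabulate prior·likelihood by source: [1] prior 0.33, lik 0.2, product 0.06600; [2] prior 0.29, lik 0.54, product 0.1566; [3] prior 0.38, lik 0.45, product 0.1710.
Normalizing constant = 0.39360; the posterior for Coin 3 is its product over the sum, 0.1710/0.39360 = 0.4345.

Posterior probability ≈ 0.4345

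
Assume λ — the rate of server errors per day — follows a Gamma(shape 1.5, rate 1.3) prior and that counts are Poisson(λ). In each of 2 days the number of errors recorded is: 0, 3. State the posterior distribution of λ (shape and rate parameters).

Posterior: Gamma(shape=4.5, rate=3.3)

The Poisson likelihood adds the total count to the shape and the number of exposure periods to the rate. Here ∑xᵢ = 3 and n = 2, so shape 1.5→4.5 and rate 1.3→3.3.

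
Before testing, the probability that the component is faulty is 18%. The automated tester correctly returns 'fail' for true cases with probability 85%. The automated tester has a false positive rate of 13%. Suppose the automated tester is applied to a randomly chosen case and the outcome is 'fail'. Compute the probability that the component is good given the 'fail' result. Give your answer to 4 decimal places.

P(¬H | E) ≈ 0.4106

Write H for 'the component is faulty'. Prior odds H:¬H = 0.18/0.82 = 0.21951. For the 'fail' outcome, the likelihood ratio is 0.85/0.13 = 6.5385.
Posterior odds = 0.21951 × 6.5385 = 1.4353, so P(H|E) = 1.4353/(1+1.4353) = 0.5894. Then P(¬H|E) = 1 − 0.5894 = 0.4106.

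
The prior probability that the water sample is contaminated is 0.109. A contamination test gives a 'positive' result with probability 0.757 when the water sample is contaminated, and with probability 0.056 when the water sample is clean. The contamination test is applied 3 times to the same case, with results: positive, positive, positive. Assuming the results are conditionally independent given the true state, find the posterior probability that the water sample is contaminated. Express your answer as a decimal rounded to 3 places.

Posterior P(H) ≈ 0.997

Let H be the event that the water sample is contaminated; start with P(H) = 0.109. P('positive'|H) = 0.757, P('positive'|¬H) = 0.056.
Update on result 1 ('positive'): P(H) ← 0.757·0.1090 / (0.757·0.1090 + 0.056·0.8910) = 0.082513/0.13241 = 0.6232.
Update on result 2 ('positive'): P(H) ← 0.757·0.6232 / (0.757·0.6232 + 0.056·0.3768) = 0.47174/0.49284 = 0.9572.
Update on result 3 ('positive'): P(H) ← 0.757·0.9572 / (0.757·0.9572 + 0.056·0.0428) = 0.72459/0.72698 = 0.9967.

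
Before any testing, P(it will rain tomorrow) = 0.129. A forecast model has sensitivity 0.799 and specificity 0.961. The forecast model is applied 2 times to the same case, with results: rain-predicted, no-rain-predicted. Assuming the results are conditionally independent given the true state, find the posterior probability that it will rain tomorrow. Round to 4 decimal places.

Let H be the event that it will rain tomorrow; start with P(H) = 0.129. P('rain-predicted'|H) = 0.799, P('rain-predicted'|¬H) = 0.039.
Update on result 1 ('rain-predicted'): P(H) ← 0.799·0.1290 / (0.799·0.1290 + 0.039·0.8710) = 0.10307/0.13704 = 0.7521.
Update on result 2 ('no-rain-predicted'): P(H) ← 0.201·0.7521 / (0.201·0.7521 + 0.961·0.2479) = 0.15118/0.38939 = 0.3882.

Posterior P(H) ≈ 0.3882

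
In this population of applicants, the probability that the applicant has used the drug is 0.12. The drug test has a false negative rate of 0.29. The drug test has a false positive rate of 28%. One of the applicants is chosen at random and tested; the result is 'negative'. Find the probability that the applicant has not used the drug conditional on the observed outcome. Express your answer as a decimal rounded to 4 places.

P(¬H | E) ≈ 0.9479

Write H for 'the applicant has used the drug'. Prior odds H:¬H = 0.12/0.88 = 0.13636. For the 'negative' outcome, the likelihood ratio is 0.29/0.72 = 0.40278.
Posterior odds = 0.13636 × 0.40278 = 0.054924, so P(H|E) = 0.054924/(1+0.054924) = 0.0521. Then P(¬H|E) = 1 − 0.0521 = 0.9479.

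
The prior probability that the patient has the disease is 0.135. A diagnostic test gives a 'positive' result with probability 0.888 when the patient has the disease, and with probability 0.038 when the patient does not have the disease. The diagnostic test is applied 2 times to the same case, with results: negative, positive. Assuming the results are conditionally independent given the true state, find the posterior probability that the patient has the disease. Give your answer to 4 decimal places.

Posterior P(H) ≈ 0.2981

With H the event that the patient has the disease, the joint likelihood of the observed sequence is P(data|H) = 0.112·0.888 = 0.099456 and P(data|¬H) = 0.962·0.038 = 0.036556.
Bayes: P(H|data) = 0.135·0.099456 / (0.135·0.099456 + 0.865·0.036556) = 0.013427/0.045048 = 0.2981.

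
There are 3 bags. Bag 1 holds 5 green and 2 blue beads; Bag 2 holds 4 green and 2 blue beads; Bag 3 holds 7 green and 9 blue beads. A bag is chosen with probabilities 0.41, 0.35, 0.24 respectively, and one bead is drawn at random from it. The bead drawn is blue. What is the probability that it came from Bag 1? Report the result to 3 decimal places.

P(blue|Bag 1) = 0.2857; P(blue|Bag 2) = 0.3333; P(blue|Bag 3) = 0.5625.
Prior × likelihood for each source: 0.41·0.2857=0.1171, 0.35·0.3333=0.1167, 0.24·0.5625=0.1350. Summing gives P(blue) = 0.36881.
P(Bag 1 | blue) = 0.1171 / 0.36881 = 0.318.

Posterior probability ≈ 0.318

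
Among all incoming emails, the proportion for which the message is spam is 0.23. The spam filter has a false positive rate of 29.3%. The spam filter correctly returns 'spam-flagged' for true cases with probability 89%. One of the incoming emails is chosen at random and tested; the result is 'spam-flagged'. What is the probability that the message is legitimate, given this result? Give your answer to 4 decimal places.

P(¬H | E) ≈ 0.5243

Let H be the event that the message is spam. P(H) = 0.23, so P(¬H) = 0.77. With E the 'spam-flagged' result, P(E|H) = 0.89 and P(E|¬H) = 0.293.
P(E) = 0.89·0.23 + 0.293·0.77 = 0.20470 + 0.22561 = 0.43031.
By Bayes' theorem, P(H|E) = 0.20470 / 0.43031 = 0.4757. Hence P(¬H|E) = 1 − 0.4757 = 0.5243.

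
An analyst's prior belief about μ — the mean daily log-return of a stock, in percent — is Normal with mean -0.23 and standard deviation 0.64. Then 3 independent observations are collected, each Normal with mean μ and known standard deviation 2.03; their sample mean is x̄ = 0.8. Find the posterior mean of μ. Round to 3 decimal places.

With known σ, the Normal prior is conjugate. Weight on the data is w = (n/σ²)/(n/σ² + 1/τ₀²) = 0.727996/(0.727996+2.44141) = 0.22970.
Posterior mean = w·x̄ + (1−w)·μ₀ = 0.22970·0.8 + 0.77030·-0.23 = 0.007.

Posterior mean ≈ 0.007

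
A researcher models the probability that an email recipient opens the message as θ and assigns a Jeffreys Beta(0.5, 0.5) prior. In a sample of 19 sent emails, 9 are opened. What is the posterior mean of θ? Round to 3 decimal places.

The binomial likelihood is conjugate to the Beta prior: with 9 successes and 10 failures, the posterior is Beta(0.5+9, 0.5+10) = Beta(9.5, 10.5).
Posterior mean = α/(α+β) = 9.5/20 = 0.475.

Posterior mean ≈ 0.475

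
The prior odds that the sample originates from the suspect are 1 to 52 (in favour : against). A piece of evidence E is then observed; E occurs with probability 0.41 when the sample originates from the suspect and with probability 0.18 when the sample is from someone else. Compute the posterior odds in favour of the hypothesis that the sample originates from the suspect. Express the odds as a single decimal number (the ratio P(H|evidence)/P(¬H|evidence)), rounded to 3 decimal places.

Posterior odds ≈ 0.044

Prior odds = 1/52 = 0.019231. In log-odds, ln(0.019231) = -3.9512.
Add log likelihood ratio: ln(2.2778) = 0.82320.
Posterior log-odds = -3.1280, so posterior odds = exp(-3.1280) = 0.043803.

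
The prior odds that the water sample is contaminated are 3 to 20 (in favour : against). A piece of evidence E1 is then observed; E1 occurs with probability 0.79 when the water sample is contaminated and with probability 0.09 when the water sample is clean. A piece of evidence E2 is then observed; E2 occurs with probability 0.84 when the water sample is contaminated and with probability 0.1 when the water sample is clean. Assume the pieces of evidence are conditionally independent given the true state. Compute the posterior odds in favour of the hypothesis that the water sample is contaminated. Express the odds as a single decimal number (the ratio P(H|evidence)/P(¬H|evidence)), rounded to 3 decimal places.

Posterior odds ≈ 11.060

Prior odds = 3/20 = 0.15000. In log-odds, ln(0.15000) = -1.8971.
Add log likelihood ratios: ln(8.7778) + ln(8.4000) = 4.3005.
Posterior log-odds = 2.4033, so posterior odds = exp(2.4033) = 11.060.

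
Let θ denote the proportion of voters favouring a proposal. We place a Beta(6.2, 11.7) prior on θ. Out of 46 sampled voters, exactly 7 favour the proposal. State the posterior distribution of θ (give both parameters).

Posterior: Beta(13.2, 50.7)

Observing 7 successes and 39 failures updates Beta(6.2, 11.7) by adding the success and failure counts to the two shape parameters: α = 6.2+7 = 13.2, β = 11.7+39 = 50.7.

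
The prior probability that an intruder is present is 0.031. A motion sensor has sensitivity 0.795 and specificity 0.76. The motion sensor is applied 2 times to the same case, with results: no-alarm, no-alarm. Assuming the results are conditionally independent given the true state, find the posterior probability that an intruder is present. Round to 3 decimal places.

Posterior P(H) ≈ 0.002

With H the event that an intruder is present, the joint likelihood of the observed sequence is P(data|H) = 0.205·0.205 = 0.042025 and P(data|¬H) = 0.76·0.76 = 0.57760.
Bayes: P(H|data) = 0.031·0.042025 / (0.031·0.042025 + 0.969·0.57760) = 0.0013028/0.56100 = 0.0023.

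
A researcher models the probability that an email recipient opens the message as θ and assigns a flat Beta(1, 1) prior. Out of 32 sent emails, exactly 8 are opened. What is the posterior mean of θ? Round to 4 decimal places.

Posterior mean ≈ 0.2647

The binomial likelihood is conjugate to the Beta prior: with 8 successes and 24 failures, the posterior is Beta(1+8, 1+24) = Beta(9, 25).
E[θ | data] = 9/(9+25) = 0.2647.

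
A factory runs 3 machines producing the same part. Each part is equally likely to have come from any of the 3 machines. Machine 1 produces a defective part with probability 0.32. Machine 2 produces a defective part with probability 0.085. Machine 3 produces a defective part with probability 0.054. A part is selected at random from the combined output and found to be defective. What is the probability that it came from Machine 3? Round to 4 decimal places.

Posterior probability ≈ 0.1176

Tabulate prior·likelihood by source: [1] prior 0.333333, lik 0.32, product 0.1067; [2] prior 0.333333, lik 0.085, product 0.02833; [3] prior 0.333333, lik 0.054, product 0.01800.
Normalizing constant = 0.15300; the posterior for Machine 3 is its product over the sum, 0.01800/0.15300 = 0.1176.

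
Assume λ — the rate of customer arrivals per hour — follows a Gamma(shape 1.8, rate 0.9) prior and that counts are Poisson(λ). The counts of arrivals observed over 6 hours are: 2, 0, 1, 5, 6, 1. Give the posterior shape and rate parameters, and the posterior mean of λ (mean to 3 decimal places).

Total count ∑xᵢ = 15 over n = 6 hours.
Gamma is conjugate to the Poisson likelihood: posterior is Gamma(shape = 1.8+15 = 16.8, rate = 0.9+6 = 6.9).
Posterior mean = shape/rate = 16.8/6.9 = 2.435.

Posterior: Gamma(shape=16.8, rate=6.9); mean ≈ 2.435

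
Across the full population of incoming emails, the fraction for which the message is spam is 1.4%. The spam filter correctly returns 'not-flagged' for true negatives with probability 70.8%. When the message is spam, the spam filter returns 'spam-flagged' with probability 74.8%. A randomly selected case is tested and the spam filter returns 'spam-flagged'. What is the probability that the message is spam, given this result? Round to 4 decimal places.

P(H | E) ≈ 0.0351

Let H be the event that the message is spam. P(H) = 0.014, so P(¬H) = 0.986. With E the 'spam-flagged' result, P(E|H) = 0.748 and P(E|¬H) = 0.292.
P(E) = 0.748·0.014 + 0.292·0.986 = 0.010472 + 0.28791 = 0.29838.
By Bayes' theorem, P(H|E) = 0.010472 / 0.29838 = 0.0351.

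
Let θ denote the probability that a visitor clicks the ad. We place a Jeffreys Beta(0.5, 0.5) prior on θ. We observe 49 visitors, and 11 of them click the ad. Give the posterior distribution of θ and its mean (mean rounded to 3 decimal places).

Posterior: Beta(11.5, 38.5); mean ≈ 0.230

Observing 11 successes and 38 failures updates Beta(0.5, 0.5) by adding the success and failure counts to the two shape parameters: α = 0.5+11 = 11.5, β = 0.5+38 = 38.5.
E[θ | data] = 11.5/(11.5+38.5) = 0.230.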